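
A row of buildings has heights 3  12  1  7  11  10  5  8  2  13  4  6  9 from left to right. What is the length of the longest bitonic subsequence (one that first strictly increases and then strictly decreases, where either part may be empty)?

inc[i] = longest strictly increasing subsequence ending at i; dec[i] = longest strictly decreasing subsequence starting at i:
i:      1  2  3  4  5  6  7  8  9 10 11 12 13
a[i]:   3 12  1  7 11 10  5  8  2 13  4  6  9
inc:    1  2  1  2  3  3  2  3  2  4  3  4  5
dec:    2  5  1  3  4  3  2  2  1  2  1  1  1
Best peak at i=2 (value 12): inc=2, dec=5, length 2+5−1 = 6.

6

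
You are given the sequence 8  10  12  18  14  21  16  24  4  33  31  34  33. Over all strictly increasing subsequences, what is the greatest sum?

Let S[i] be the best sum of a strictly increasing subsequence ending at i:
i:       1   2   3   4   5   6   7   8   9  10  11  12  13
a[i]:    8  10  12  18  14  21  16  24   4  33  31  34  33
S:       8  18  30  48  44  69  60  93   4 126 124 160 157
Maximum is 160 (e.g. 8 + 10 + 12 + 18 + 21 + 24 + 33 + 34).

160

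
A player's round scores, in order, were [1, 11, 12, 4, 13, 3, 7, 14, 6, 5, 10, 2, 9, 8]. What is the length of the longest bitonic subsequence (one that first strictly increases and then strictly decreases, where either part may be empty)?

inc[i] = longest strictly increasing subsequence ending at i; dec[i] = longest strictly decreasing subsequence starting at i:
i:      1  2  3  4  5  6  7  8  9 10 11 12 13 14
a[i]:   1 11 12  4 13  3  7 14  6  5 10  2  9  8
inc:    1  2  3  2  4  2  3  5  3  3  4  2  4  4
dec:    1  5  5  3  5  2  4  4  3  2  3  1  2  1
Best peak at i=5 (value 13): inc=4, dec=5, length 4+5−1 = 8.

8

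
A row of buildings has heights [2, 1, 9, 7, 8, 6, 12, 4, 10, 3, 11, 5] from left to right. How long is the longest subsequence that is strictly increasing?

5

Let dp[i] be the length of the longest such subsequence ending at index i:
i:      1  2  3  4  5  6  7  8  9 10 11 12
a[i]:   2  1  9  7  8  6 12  4 10  3 11  5
dp:     1  1  2  2  3  2  4  2  4  2  5  3
Maximum dp value is 5.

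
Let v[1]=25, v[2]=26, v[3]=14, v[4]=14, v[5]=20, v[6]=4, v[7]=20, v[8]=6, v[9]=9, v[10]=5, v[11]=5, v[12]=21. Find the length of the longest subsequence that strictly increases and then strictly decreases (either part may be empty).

inc[i] = longest strictly increasing subsequence ending at i; dec[i] = longest strictly decreasing subsequence starting at i:
i:      1  2  3  4  5  6  7  8  9 10 11 12
v[i]:  25 26 14 14 20  4 20  6  9  5  5 21
inc:    1  2  1  1  2  1  2  2  3  2  2  4
dec:    4  4  3  3  3  1  3  2  2  1  1  1
Best peak at i=2 (value 26): inc=2, dec=4, length 2+4−1 = 5.

5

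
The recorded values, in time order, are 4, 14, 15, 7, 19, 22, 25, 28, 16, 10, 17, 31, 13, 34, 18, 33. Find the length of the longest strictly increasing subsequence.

9

Let dp[i] be the length of the longest such subsequence ending at index i:
i:      1  2  3  4  5  6  7  8  9 10 11 12 13 14 15 16
a[i]:   4 14 15  7 19 22 25 28 16 10 17 31 13 34 18 33
dp:     1  2  3  2  4  5  6  7  4  3  5  8  4  9  6  9
Maximum dp value is 9.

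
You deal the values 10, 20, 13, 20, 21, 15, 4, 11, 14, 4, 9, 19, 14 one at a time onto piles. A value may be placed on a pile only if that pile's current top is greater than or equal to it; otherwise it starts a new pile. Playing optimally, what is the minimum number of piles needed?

4

Place each on the leftmost legal pile:
10 → new pile 1 (tops now [10])
20 → new pile 2 (tops now [10, 20])
13 → pile 2 (tops now [10, 13])
20 → new pile 3 (tops now [10, 13, 20])
21 → new pile 4 (tops now [10, 13, 20, 21])
15 → pile 3 (tops now [10, 13, 15, 21])
4 → pile 1 (tops now [4, 13, 15, 21])
11 → pile 2 (tops now [4, 11, 15, 21])
14 → pile 3 (tops now [4, 11, 14, 21])
4 → pile 1 (tops now [4, 11, 14, 21])
9 → pile 2 (tops now [4, 9, 14, 21])
19 → pile 4 (tops now [4, 9, 14, 19])
14 → pile 3 (tops now [4, 9, 14, 19])
Four piles.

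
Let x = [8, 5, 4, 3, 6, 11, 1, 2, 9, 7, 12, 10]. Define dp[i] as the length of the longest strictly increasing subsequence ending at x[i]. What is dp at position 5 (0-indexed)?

dp[i] = 1 + max{dp[j] : j<i, x[j]<x[i]} (or 1 if no such j):
i:      0  1  2  3  4  5  6  7  8  9 10 11
x[i]:   8  5  4  3  6 11  1  2  9  7 12 10
dp:     1  1  1  1  2  3  1  2  3  3  4  4
At index 5 the value is 3.

3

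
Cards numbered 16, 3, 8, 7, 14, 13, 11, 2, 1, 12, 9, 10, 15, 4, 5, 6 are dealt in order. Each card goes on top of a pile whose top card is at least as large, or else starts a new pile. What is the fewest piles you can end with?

5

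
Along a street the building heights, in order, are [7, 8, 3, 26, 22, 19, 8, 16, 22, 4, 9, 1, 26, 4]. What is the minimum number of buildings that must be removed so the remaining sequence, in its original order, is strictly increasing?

9

Fewest deletions = n − (longest strictly increasing subsequence).
Patience tails:
7 → extends → [7]
8 → extends → [7, 8]
3 → replaces 7 → [3, 8]
26 → extends → [3, 8, 26]
22 → replaces 26 → [3, 8, 22]
19 → replaces 22 → [3, 8, 19]
8 → already a tail → [3, 8, 19]
16 → replaces 19 → [3, 8, 16]
22 → extends → [3, 8, 16, 22]
4 → replaces 8 → [3, 4, 16, 22]
9 → replaces 16 → [3, 4, 9, 22]
1 → replaces 3 → [1, 4, 9, 22]
26 → extends → [1, 4, 9, 22, 26]
4 → already a tail → [1, 4, 9, 22, 26]
Longest strictly increasing subsequence has length 5, so deletions = 14 − 5 = 9.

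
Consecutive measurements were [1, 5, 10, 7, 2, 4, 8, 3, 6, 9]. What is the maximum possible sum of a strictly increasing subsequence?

Let S[i] be the best sum of a strictly increasing subsequence ending at i:
i:      1  2  3  4  5  6  7  8  9 10
a[i]:   1  5 10  7  2  4  8  3  6  9
S:      1  6 16 13  3  7 21  6 13 30
Maximum is 30 (e.g. 1 + 5 + 7 + 8 + 9).

30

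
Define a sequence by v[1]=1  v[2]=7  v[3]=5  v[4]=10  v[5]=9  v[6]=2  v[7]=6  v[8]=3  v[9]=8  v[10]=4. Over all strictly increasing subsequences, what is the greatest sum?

Let S[i] be the best sum of a strictly increasing subsequence ending at i:
i:      1  2  3  4  5  6  7  8  9 10
v[i]:   1  7  5 10  9  2  6  3  8  4
S:      1  8  6 18 17  3 12  6 20 10
Maximum is 20 (e.g. 1 + 5 + 6 + 8).

20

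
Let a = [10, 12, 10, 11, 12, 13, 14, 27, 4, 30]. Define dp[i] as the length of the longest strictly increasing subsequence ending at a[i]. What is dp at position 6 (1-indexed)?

4

dp[i] = 1 + max{dp[j] : j<i, a[j]<a[i]} (or 1 if no such j):
i:      1  2  3  4  5  6  7  8  9 10
a[i]:  10 12 10 11 12 13 14 27  4 30
dp:     1  2  1  2  3  4  5  6  1  7
At index 6 the value is 4.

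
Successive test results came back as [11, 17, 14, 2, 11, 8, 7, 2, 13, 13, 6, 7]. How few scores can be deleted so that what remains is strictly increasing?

9

Fewest deletions = n − (longest strictly increasing subsequence).
i:      1  2  3  4  5  6  7  8  9 10 11 12
a[i]:  11 17 14  2 11  8  7  2 13 13  6  7
dp:     1  2  2  1  2  2  2  1  3  3  2  3
max dp = 3, so deletions = 12 − 3 = 9.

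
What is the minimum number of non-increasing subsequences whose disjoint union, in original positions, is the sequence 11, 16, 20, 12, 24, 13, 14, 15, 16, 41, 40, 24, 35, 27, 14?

8

Place each on the leftmost legal pile:
11 → new pile 1 (tops now [11])
16 → new pile 2 (tops now [11, 16])
20 → new pile 3 (tops now [11, 16, 20])
12 → pile 2 (tops now [11, 12, 20])
24 → new pile 4 (tops now [11, 12, 20, 24])
13 → pile 3 (tops now [11, 12, 13, 24])
14 → pile 4 (tops now [11, 12, 13, 14])
15 → new pile 5 (tops now [11, 12, 13, 14, 15])
16 → new pile 6 (tops now [11, 12, 13, 14, 15, 16])
41 → new pile 7 (tops now [11, 12, 13, 14, 15, 16, 41])
40 → pile 7 (tops now [11, 12, 13, 14, 15, 16, 40])
24 → pile 7 (tops now [11, 12, 13, 14, 15, 16, 24])
35 → new pile 8 (tops now [11, 12, 13, 14, 15, 16, 24, 35])
27 → pile 8 (tops now [11, 12, 13, 14, 15, 16, 24, 27])
14 → pile 4 (tops now [11, 12, 13, 14, 15, 16, 24, 27])
Eight piles.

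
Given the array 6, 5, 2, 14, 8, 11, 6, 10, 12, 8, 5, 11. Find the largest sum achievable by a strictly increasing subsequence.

37

Let S[i] be the best sum of a strictly increasing subsequence ending at i:
i:      1  2  3  4  5  6  7  8  9 10 11 12
a[i]:   6  5  2 14  8 11  6 10 12  8  5 11
S:      6  5  2 20 14 25 11 24 37 19  7 35
Maximum is 37 (e.g. 6 + 8 + 11 + 12).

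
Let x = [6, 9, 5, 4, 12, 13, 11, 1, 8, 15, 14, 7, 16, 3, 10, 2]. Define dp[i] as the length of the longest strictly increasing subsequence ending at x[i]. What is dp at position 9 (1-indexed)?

2

dp[i] = 1 + max{dp[j] : j<i, x[j]<x[i]} (or 1 if no such j):
i:      1  2  3  4  5  6  7  8  9 10 11 12 13 14 15 16
x[i]:   6  9  5  4 12 13 11  1  8 15 14  7 16  3 10  2
dp:     1  2  1  1  3  4  3  1  2  5  5  2  6  2  3  2
At index 9 the value is 2.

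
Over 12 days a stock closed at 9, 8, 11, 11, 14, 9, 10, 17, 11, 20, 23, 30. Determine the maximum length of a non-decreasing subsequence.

8

Let dp[i] be the length of the longest such subsequence ending at index i:
i:      1  2  3  4  5  6  7  8  9 10 11 12
a[i]:   9  8 11 11 14  9 10 17 11 20 23 30
dp:     1  1  2  3  4  2  3  5  4  6  7  8
Maximum dp value is 8.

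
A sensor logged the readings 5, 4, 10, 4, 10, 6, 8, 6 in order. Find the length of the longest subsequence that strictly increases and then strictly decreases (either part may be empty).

inc[i] = longest strictly increasing subsequence ending at i; dec[i] = longest strictly decreasing subsequence starting at i:
i:      1  2  3  4  5  6  7  8
a[i]:   5  4 10  4 10  6  8  6
inc:    1  1  2  1  2  2  3  2
dec:    2  1  3  1  3  1  2  1
Best peak at i=3 (value 10): inc=2, dec=3, length 2+3−1 = 4.

4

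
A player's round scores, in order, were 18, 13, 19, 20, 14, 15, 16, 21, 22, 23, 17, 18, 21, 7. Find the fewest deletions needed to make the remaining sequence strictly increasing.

Fewest deletions = n − (longest strictly increasing subsequence).
i:      1  2  3  4  5  6  7  8  9 10 11 12 13 14
a[i]:  18 13 19 20 14 15 16 21 22 23 17 18 21  7
dp:     1  1  2  3  2  3  4  5  6  7  5  6  7  1
max dp = 7, so deletions = 14 − 7 = 7.

7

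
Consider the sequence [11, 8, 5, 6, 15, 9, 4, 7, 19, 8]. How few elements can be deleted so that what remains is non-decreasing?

Fewest deletions = n − (longest non-decreasing subsequence).
Patience tails:
11 → extends → [11]
8 → replaces 11 → [8]
5 → replaces 8 → [5]
6 → extends → [5, 6]
15 → extends → [5, 6, 15]
9 → replaces 15 → [5, 6, 9]
4 → replaces 5 → [4, 6, 9]
7 → replaces 9 → [4, 6, 7]
19 → extends → [4, 6, 7, 19]
8 → replaces 19 → [4, 6, 7, 8]
Longest non-decreasing subsequence has length 4, so deletions = 10 − 4 = 6.

6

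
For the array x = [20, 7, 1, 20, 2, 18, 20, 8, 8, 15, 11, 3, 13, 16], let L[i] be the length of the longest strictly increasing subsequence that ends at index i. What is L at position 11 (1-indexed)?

4

dp[i] = 1 + max{dp[j] : j<i, x[j]<x[i]} (or 1 if no such j):
i:      1  2  3  4  5  6  7  8  9 10 11 12 13 14
x[i]:  20  7  1 20  2 18 20  8  8 15 11  3 13 16
dp:     1  1  1  2  2  3  4  3  3  4  4  3  5  6
At index 11 the value is 4.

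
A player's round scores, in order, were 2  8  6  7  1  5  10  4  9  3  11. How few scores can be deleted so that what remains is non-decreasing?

Fewest deletions = n − (longest non-decreasing subsequence).
Patience tails:
2 → extends → [2]
8 → extends → [2, 8]
6 → replaces 8 → [2, 6]
7 → extends → [2, 6, 7]
1 → replaces 2 → [1, 6, 7]
5 → replaces 6 → [1, 5, 7]
10 → extends → [1, 5, 7, 10]
4 → replaces 5 → [1, 4, 7, 10]
9 → replaces 10 → [1, 4, 7, 9]
3 → replaces 4 → [1, 3, 7, 9]
11 → extends → [1, 3, 7, 9, 11]
Longest non-decreasing subsequence has length 5, so deletions = 11 − 5 = 6.

6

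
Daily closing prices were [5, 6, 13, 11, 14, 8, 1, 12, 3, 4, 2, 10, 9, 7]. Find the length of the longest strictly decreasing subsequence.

Negate each value so 'decreasing' becomes 'increasing', then run patience tails on the negated sequence:
-5 → extends → [-5]
-6 → replaces -5 → [-6]
-13 → replaces -6 → [-13]
-11 → extends → [-13, -11]
-14 → replaces -13 → [-14, -11]
-8 → extends → [-14, -11, -8]
-1 → extends → [-14, -11, -8, -1]
-12 → replaces -11 → [-14, -12, -8, -1]
-3 → replaces -1 → [-14, -12, -8, -3]
-4 → replaces -3 → [-14, -12, -8, -4]
-2 → extends → [-14, -12, -8, -4, -2]
-10 → replaces -8 → [-14, -12, -10, -4, -2]
-9 → replaces -4 → [-14, -12, -10, -9, -2]
-7 → replaces -2 → [-14, -12, -10, -9, -7]
Five tails, so the longest strictly decreasing subsequence of the original has length 5.

5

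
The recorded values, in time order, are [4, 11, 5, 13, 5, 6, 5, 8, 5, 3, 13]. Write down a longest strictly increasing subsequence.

4, 5, 6, 8, 13

Patience tails give the LIS length; then backtrack through the dp parents:
4 → extends → [4]
11 → extends → [4, 11]
5 → replaces 11 → [4, 5]
13 → extends → [4, 5, 13]
5 → already a tail → [4, 5, 13]
6 → replaces 13 → [4, 5, 6]
5 → already a tail → [4, 5, 6]
8 → extends → [4, 5, 6, 8]
5 → already a tail → [4, 5, 6, 8]
3 → replaces 4 → [3, 5, 6, 8]
13 → extends → [3, 5, 6, 8, 13]
Length 5; one witness is 4, 5, 6, 8, 13.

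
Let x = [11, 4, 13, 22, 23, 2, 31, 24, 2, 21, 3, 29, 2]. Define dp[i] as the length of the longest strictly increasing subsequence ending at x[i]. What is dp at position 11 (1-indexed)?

dp[i] = 1 + max{dp[j] : j<i, x[j]<x[i]} (or 1 if no such j):
i:      1  2  3  4  5  6  7  8  9 10 11 12 13
x[i]:  11  4 13 22 23  2 31 24  2 21  3 29  2
dp:     1  1  2  3  4  1  5  5  1  3  2  6  1
At index 11 the value is 2.

2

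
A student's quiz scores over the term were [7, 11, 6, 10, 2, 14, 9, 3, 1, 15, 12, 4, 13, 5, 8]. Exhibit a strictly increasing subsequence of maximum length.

Patience tails give the LIS length; then backtrack through the dp parents:
7 → extends → [7]
11 → extends → [7, 11]
6 → replaces 7 → [6, 11]
10 → replaces 11 → [6, 10]
2 → replaces 6 → [2, 10]
14 → extends → [2, 10, 14]
9 → replaces 10 → [2, 9, 14]
3 → replaces 9 → [2, 3, 14]
1 → replaces 2 → [1, 3, 14]
15 → extends → [1, 3, 14, 15]
12 → replaces 14 → [1, 3, 12, 15]
4 → replaces 12 → [1, 3, 4, 15]
13 → replaces 15 → [1, 3, 4, 13]
5 → replaces 13 → [1, 3, 4, 5]
8 → extends → [1, 3, 4, 5, 8]
Length 5; one witness is 2, 3, 4, 5, 8.

2, 3, 4, 5, 8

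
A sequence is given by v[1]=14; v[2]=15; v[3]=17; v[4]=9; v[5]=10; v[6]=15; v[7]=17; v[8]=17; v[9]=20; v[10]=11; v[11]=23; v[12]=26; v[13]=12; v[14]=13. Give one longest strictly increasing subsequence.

Patience tails give the LIS length; then backtrack through the dp parents:
14 → extends → [14]
15 → extends → [14, 15]
17 → extends → [14, 15, 17]
9 → replaces 14 → [9, 15, 17]
10 → replaces 15 → [9, 10, 17]
15 → replaces 17 → [9, 10, 15]
17 → extends → [9, 10, 15, 17]
17 → already a tail → [9, 10, 15, 17]
20 → extends → [9, 10, 15, 17, 20]
11 → replaces 15 → [9, 10, 11, 17, 20]
23 → extends → [9, 10, 11, 17, 20, 23]
26 → extends → [9, 10, 11, 17, 20, 23, 26]
12 → replaces 17 → [9, 10, 11, 12, 20, 23, 26]
13 → replaces 20 → [9, 10, 11, 12, 13, 23, 26]
Length 7; one witness is 9, 10, 15, 17, 20, 23, 26.

9, 10, 15, 17, 20, 23, 26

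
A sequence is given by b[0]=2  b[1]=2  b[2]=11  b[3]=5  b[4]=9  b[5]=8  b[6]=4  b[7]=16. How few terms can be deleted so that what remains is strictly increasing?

4

Fewest deletions = n − (longest strictly increasing subsequence).
Patience tails:
2 → extends → [2]
2 → already a tail → [2]
11 → extends → [2, 11]
5 → replaces 11 → [2, 5]
9 → extends → [2, 5, 9]
8 → replaces 9 → [2, 5, 8]
4 → replaces 5 → [2, 4, 8]
16 → extends → [2, 4, 8, 16]
Longest strictly increasing subsequence has length 4, so deletions = 8 − 4 = 4.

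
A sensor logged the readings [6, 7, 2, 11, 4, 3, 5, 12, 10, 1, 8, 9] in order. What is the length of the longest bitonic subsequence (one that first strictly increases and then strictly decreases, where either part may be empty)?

inc[i] = longest strictly increasing subsequence ending at i; dec[i] = longest strictly decreasing subsequence starting at i:
i:      1  2  3  4  5  6  7  8  9 10 11 12
a[i]:   6  7  2 11  4  3  5 12 10  1  8  9
inc:    1  2  1  3  2  2  3  4  4  1  4  5
dec:    4  4  2  4  3  2  2  3  2  1  1  1
Best peak at i=4 (value 11): inc=3, dec=4, length 3+4−1 = 6.

6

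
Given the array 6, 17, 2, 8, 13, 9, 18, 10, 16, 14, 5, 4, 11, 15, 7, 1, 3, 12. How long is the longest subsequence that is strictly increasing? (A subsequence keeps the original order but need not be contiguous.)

6

Let dp[i] be the length of the longest such subsequence ending at index i:
i:      1  2  3  4  5  6  7  8  9 10 11 12 13 14 15 16 17 18
a[i]:   6 17  2  8 13  9 18 10 16 14  5  4 11 15  7  1  3 12
dp:     1  2  1  2  3  3  4  4  5  5  2  2  5  6  3  1  2  6
Maximum dp value is 6.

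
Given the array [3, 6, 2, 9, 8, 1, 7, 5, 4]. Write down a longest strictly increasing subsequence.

3, 6, 9

Patience tails give the LIS length; then backtrack through the dp parents:
3 → extends → [3]
6 → extends → [3, 6]
2 → replaces 3 → [2, 6]
9 → extends → [2, 6, 9]
8 → replaces 9 → [2, 6, 8]
1 → replaces 2 → [1, 6, 8]
7 → replaces 8 → [1, 6, 7]
5 → replaces 6 → [1, 5, 7]
4 → replaces 5 → [1, 4, 7]
Length 3; one witness is 3, 6, 9.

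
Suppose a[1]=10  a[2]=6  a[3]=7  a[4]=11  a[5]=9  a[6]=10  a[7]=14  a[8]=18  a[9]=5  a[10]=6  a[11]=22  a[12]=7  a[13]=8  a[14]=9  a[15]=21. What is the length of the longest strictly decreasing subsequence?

3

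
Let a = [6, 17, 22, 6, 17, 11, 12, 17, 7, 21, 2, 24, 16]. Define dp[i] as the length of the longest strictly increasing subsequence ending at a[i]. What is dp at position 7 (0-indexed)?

4

dp[i] = 1 + max{dp[j] : j<i, a[j]<a[i]} (or 1 if no such j):
i:      0  1  2  3  4  5  6  7  8  9 10 11 12
a[i]:   6 17 22  6 17 11 12 17  7 21  2 24 16
dp:     1  2  3  1  2  2  3  4  2  5  1  6  4
At index 7 the value is 4.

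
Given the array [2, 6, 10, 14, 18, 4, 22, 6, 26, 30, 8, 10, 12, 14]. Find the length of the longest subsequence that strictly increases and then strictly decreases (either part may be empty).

inc[i] = longest strictly increasing subsequence ending at i; dec[i] = longest strictly decreasing subsequence starting at i:
i:      1  2  3  4  5  6  7  8  9 10 11 12 13 14
a[i]:   2  6 10 14 18  4 22  6 26 30  8 10 12 14
inc:    1  2  3  4  5  2  6  3  7  8  4  5  6  7
dec:    1  2  2  2  2  1  2  1  2  2  1  1  1  1
Best peak at i=10 (value 30): inc=8, dec=2, length 8+2−1 = 9.

9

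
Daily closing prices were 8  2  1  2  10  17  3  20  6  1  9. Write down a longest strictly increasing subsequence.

1, 2, 10, 17, 20

Patience tails give the LIS length; then backtrack through the dp parents:
8 → extends → [8]
2 → replaces 8 → [2]
1 → replaces 2 → [1]
2 → extends → [1, 2]
10 → extends → [1, 2, 10]
17 → extends → [1, 2, 10, 17]
3 → replaces 10 → [1, 2, 3, 17]
20 → extends → [1, 2, 3, 17, 20]
6 → replaces 17 → [1, 2, 3, 6, 20]
1 → already a tail → [1, 2, 3, 6, 20]
9 → replaces 20 → [1, 2, 3, 6, 9]
Length 5; one witness is 1, 2, 10, 17, 20.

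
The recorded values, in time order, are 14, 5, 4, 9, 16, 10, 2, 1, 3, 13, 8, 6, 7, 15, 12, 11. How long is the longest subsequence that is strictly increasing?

5

Let dp[i] be the length of the longest such subsequence ending at index i:
i:      1  2  3  4  5  6  7  8  9 10 11 12 13 14 15 16
a[i]:  14  5  4  9 16 10  2  1  3 13  8  6  7 15 12 11
dp:     1  1  1  2  3  3  1  1  2  4  3  3  4  5  5  5
Maximum dp value is 5.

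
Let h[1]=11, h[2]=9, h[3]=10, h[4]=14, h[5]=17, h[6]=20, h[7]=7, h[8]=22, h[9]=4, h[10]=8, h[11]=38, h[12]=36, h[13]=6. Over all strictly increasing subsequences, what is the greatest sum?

130

Let S[i] be the best sum of a strictly increasing subsequence ending at i:
i:       1   2   3   4   5   6   7   8   9  10  11  12  13
h[i]:   11   9  10  14  17  20   7  22   4   8  38  36   6
S:      11   9  19  33  50  70   7  92   4  15 130 128  10
Maximum is 130 (e.g. 9 + 10 + 14 + 17 + 20 + 22 + 38).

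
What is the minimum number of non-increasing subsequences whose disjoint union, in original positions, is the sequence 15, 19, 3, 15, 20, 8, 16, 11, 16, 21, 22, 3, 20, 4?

6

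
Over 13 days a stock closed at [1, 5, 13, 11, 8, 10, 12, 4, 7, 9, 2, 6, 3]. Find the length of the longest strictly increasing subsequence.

5

Let dp[i] be the length of the longest such subsequence ending at index i:
i:      1  2  3  4  5  6  7  8  9 10 11 12 13
a[i]:   1  5 13 11  8 10 12  4  7  9  2  6  3
dp:     1  2  3  3  3  4  5  2  3  4  2  3  3
Maximum dp value is 5.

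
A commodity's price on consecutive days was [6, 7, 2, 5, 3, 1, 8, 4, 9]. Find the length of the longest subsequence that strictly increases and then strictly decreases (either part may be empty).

inc[i] = longest strictly increasing subsequence ending at i; dec[i] = longest strictly decreasing subsequence starting at i:
i:     1 2 3 4 5 6 7 8 9
a[i]:  6 7 2 5 3 1 8 4 9
inc:   1 2 1 2 2 1 3 3 4
dec:   4 4 2 3 2 1 2 1 1
Best peak at i=2 (value 7): inc=2, dec=4, length 2+4−1 = 5.

5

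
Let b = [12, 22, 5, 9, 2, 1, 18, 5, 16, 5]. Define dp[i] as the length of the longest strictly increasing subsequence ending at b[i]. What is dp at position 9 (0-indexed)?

2

dp[i] = 1 + max{dp[j] : j<i, b[j]<b[i]} (or 1 if no such j):
i:      0  1  2  3  4  5  6  7  8  9
b[i]:  12 22  5  9  2  1 18  5 16  5
dp:     1  2  1  2  1  1  3  2  3  2
At index 9 the value is 2.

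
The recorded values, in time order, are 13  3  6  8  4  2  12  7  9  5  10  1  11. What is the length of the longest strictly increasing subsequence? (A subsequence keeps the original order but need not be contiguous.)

Let dp[i] be the length of the longest such subsequence ending at index i:
i:      1  2  3  4  5  6  7  8  9 10 11 12 13
a[i]:  13  3  6  8  4  2 12  7  9  5 10  1 11
dp:     1  1  2  3  2  1  4  3  4  3  5  1  6
Maximum dp value is 6.

6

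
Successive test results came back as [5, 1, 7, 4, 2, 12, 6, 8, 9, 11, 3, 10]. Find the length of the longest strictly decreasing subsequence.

Let dp[i] be the longest strictly decreasing subsequence ending at i:
i:      1  2  3  4  5  6  7  8  9 10 11 12
a[i]:   5  1  7  4  2 12  6  8  9 11  3 10
dp:     1  2  1  2  3  1  2  2  2  2  3  3
Maximum is 3.

3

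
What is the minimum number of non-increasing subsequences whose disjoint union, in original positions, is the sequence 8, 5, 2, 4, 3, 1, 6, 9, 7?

Place each on the leftmost legal pile:
8 → new pile 1 (tops now [8])
5 → pile 1 (tops now [5])
2 → pile 1 (tops now [2])
4 → new pile 2 (tops now [2, 4])
3 → pile 2 (tops now [2, 3])
1 → pile 1 (tops now [1, 3])
6 → new pile 3 (tops now [1, 3, 6])
9 → new pile 4 (tops now [1, 3, 6, 9])
7 → pile 4 (tops now [1, 3, 6, 7])
Four piles.

4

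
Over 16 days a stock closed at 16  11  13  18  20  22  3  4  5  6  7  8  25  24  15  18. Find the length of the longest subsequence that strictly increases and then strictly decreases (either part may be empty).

9

inc[i] = longest strictly increasing subsequence ending at i; dec[i] = longest strictly decreasing subsequence starting at i:
i:      1  2  3  4  5  6  7  8  9 10 11 12 13 14 15 16
a[i]:  16 11 13 18 20 22  3  4  5  6  7  8 25 24 15 18
inc:    1  1  2  3  4  5  1  2  3  4  5  6  7  7  7  8
dec:    3  2  2  2  2  2  1  1  1  1  1  1  3  2  1  1
Best peak at i=13 (value 25): inc=7, dec=3, length 7+3−1 = 9.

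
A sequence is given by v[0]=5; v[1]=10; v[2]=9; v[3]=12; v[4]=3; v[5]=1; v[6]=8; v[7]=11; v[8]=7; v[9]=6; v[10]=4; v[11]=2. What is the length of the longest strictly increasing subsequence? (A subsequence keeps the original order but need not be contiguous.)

Track the smallest tail for each achievable length (strict):
5 → extends → [5]
10 → extends → [5, 10]
9 → replaces 10 → [5, 9]
12 → extends → [5, 9, 12]
3 → replaces 5 → [3, 9, 12]
1 → replaces 3 → [1, 9, 12]
8 → replaces 9 → [1, 8, 12]
11 → replaces 12 → [1, 8, 11]
7 → replaces 8 → [1, 7, 11]
6 → replaces 7 → [1, 6, 11]
4 → replaces 6 → [1, 4, 11]
2 → replaces 4 → [1, 2, 11]
Three tails, so the longest strictly increasing subsequence has length 3 (e.g. 5, 10, 12).

3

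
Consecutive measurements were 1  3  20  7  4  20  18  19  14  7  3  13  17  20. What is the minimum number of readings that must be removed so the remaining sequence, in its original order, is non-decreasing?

Fewest deletions = n − (longest non-decreasing subsequence).
Patience tails:
1 → extends → [1]
3 → extends → [1, 3]
20 → extends → [1, 3, 20]
7 → replaces 20 → [1, 3, 7]
4 → replaces 7 → [1, 3, 4]
20 → extends → [1, 3, 4, 20]
18 → replaces 20 → [1, 3, 4, 18]
19 → extends → [1, 3, 4, 18, 19]
14 → replaces 18 → [1, 3, 4, 14, 19]
7 → replaces 14 → [1, 3, 4, 7, 19]
3 → replaces 4 → [1, 3, 3, 7, 19]
13 → replaces 19 → [1, 3, 3, 7, 13]
17 → extends → [1, 3, 3, 7, 13, 17]
20 → extends → [1, 3, 3, 7, 13, 17, 20]
Longest non-decreasing subsequence has length 7, so deletions = 14 − 7 = 7.

7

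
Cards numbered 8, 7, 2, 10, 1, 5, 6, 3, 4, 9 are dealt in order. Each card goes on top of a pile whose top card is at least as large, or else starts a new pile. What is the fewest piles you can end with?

4

Place each on the leftmost legal pile:
8 → new pile 1 (tops now [8])
7 → pile 1 (tops now [7])
2 → pile 1 (tops now [2])
10 → new pile 2 (tops now [2, 10])
1 → pile 1 (tops now [1, 10])
5 → pile 2 (tops now [1, 5])
6 → new pile 3 (tops now [1, 5, 6])
3 → pile 2 (tops now [1, 3, 6])
4 → pile 3 (tops now [1, 3, 4])
9 → new pile 4 (tops now [1, 3, 4, 9])
Four piles.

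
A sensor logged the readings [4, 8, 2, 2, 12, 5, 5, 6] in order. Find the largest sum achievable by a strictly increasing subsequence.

Let S[i] be the best sum of a strictly increasing subsequence ending at i:
i:      1  2  3  4  5  6  7  8
a[i]:   4  8  2  2 12  5  5  6
S:      4 12  2  2 24  9  9 15
Maximum is 24 (e.g. 4 + 8 + 12).

24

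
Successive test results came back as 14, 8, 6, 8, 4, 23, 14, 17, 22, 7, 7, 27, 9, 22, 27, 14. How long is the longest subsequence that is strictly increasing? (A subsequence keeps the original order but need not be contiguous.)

Track the smallest tail for each achievable length (strict):
14 → extends → [14]
8 → replaces 14 → [8]
6 → replaces 8 → [6]
8 → extends → [6, 8]
4 → replaces 6 → [4, 8]
23 → extends → [4, 8, 23]
14 → replaces 23 → [4, 8, 14]
17 → extends → [4, 8, 14, 17]
22 → extends → [4, 8, 14, 17, 22]
7 → replaces 8 → [4, 7, 14, 17, 22]
7 → already a tail → [4, 7, 14, 17, 22]
27 → extends → [4, 7, 14, 17, 22, 27]
9 → replaces 14 → [4, 7, 9, 17, 22, 27]
22 → already a tail → [4, 7, 9, 17, 22, 27]
27 → already a tail → [4, 7, 9, 17, 22, 27]
14 → replaces 17 → [4, 7, 9, 14, 22, 27]
Six tails, so the longest strictly increasing subsequence has length 6 (e.g. 6, 8, 14, 17, 22, 27).

6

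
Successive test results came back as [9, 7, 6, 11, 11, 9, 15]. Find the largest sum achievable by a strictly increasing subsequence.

35

Let S[i] be the best sum of a strictly increasing subsequence ending at i:
i:      1  2  3  4  5  6  7
a[i]:   9  7  6 11 11  9 15
S:      9  7  6 20 20 16 35
Maximum is 35 (e.g. 9 + 11 + 15).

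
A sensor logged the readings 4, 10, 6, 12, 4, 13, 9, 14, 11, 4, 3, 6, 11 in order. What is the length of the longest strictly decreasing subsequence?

Let dp[i] be the longest strictly decreasing subsequence ending at i:
i:      1  2  3  4  5  6  7  8  9 10 11 12 13
a[i]:   4 10  6 12  4 13  9 14 11  4  3  6 11
dp:     1  1  2  1  3  1  2  1  2  3  4  3  2
Maximum is 4.

4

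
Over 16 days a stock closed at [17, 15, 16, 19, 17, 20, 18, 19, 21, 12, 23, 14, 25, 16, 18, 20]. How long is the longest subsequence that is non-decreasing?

Let dp[i] be the length of the longest such subsequence ending at index i:
i:      1  2  3  4  5  6  7  8  9 10 11 12 13 14 15 16
a[i]:  17 15 16 19 17 20 18 19 21 12 23 14 25 16 18 20
dp:     1  1  2  3  3  4  4  5  6  1  7  2  8  3  5  6
Maximum dp value is 8.

8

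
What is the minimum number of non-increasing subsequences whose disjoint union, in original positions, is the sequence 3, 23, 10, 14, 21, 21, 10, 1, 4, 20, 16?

Place each on the leftmost legal pile:
3 → new pile 1 (tops now [3])
23 → new pile 2 (tops now [3, 23])
10 → pile 2 (tops now [3, 10])
14 → new pile 3 (tops now [3, 10, 14])
21 → new pile 4 (tops now [3, 10, 14, 21])
21 → pile 4 (tops now [3, 10, 14, 21])
10 → pile 2 (tops now [3, 10, 14, 21])
1 → pile 1 (tops now [1, 10, 14, 21])
4 → pile 2 (tops now [1, 4, 14, 21])
20 → pile 4 (tops now [1, 4, 14, 20])
16 → pile 4 (tops now [1, 4, 14, 16])
Four piles.

4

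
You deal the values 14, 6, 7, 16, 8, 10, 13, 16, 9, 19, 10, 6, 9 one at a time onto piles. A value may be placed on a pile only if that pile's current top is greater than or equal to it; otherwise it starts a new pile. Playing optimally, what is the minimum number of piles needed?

7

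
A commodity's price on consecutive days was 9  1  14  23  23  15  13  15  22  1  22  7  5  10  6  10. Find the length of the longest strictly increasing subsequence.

Track the smallest tail for each achievable length (strict):
9 → extends → [9]
1 → replaces 9 → [1]
14 → extends → [1, 14]
23 → extends → [1, 14, 23]
23 → already a tail → [1, 14, 23]
15 → replaces 23 → [1, 14, 15]
13 → replaces 14 → [1, 13, 15]
15 → already a tail → [1, 13, 15]
22 → extends → [1, 13, 15, 22]
1 → already a tail → [1, 13, 15, 22]
22 → already a tail → [1, 13, 15, 22]
7 → replaces 13 → [1, 7, 15, 22]
5 → replaces 7 → [1, 5, 15, 22]
10 → replaces 15 → [1, 5, 10, 22]
6 → replaces 10 → [1, 5, 6, 22]
10 → replaces 22 → [1, 5, 6, 10]
Four tails, so the longest strictly increasing subsequence has length 4 (e.g. 9, 14, 15, 22).

4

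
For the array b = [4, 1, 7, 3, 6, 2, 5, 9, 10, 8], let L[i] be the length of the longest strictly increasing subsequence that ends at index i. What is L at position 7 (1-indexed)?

3

dp[i] = 1 + max{dp[j] : j<i, b[j]<b[i]} (or 1 if no such j):
i:      1  2  3  4  5  6  7  8  9 10
b[i]:   4  1  7  3  6  2  5  9 10  8
dp:     1  1  2  2  3  2  3  4  5  4
At index 7 the value is 3.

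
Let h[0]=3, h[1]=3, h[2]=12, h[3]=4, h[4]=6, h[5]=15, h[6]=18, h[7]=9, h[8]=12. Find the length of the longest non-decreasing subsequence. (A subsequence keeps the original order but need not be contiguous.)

6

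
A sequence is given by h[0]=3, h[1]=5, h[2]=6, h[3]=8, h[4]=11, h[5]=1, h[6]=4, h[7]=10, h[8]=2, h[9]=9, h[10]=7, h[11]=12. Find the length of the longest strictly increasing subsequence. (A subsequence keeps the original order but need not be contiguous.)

6

Track the smallest tail for each achievable length (strict):
3 → extends → [3]
5 → extends → [3, 5]
6 → extends → [3, 5, 6]
8 → extends → [3, 5, 6, 8]
11 → extends → [3, 5, 6, 8, 11]
1 → replaces 3 → [1, 5, 6, 8, 11]
4 → replaces 5 → [1, 4, 6, 8, 11]
10 → replaces 11 → [1, 4, 6, 8, 10]
2 → replaces 4 → [1, 2, 6, 8, 10]
9 → replaces 10 → [1, 2, 6, 8, 9]
7 → replaces 8 → [1, 2, 6, 7, 9]
12 → extends → [1, 2, 6, 7, 9, 12]
Six tails, so the longest strictly increasing subsequence has length 6 (e.g. 3, 5, 6, 8, 11, 12).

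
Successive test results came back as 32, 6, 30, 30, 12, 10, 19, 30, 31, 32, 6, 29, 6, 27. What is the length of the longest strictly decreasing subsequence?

5

Negate each value so 'decreasing' becomes 'increasing', then run patience tails on the negated sequence:
-32 → extends → [-32]
-6 → extends → [-32, -6]
-30 → replaces -6 → [-32, -30]
-30 → already a tail → [-32, -30]
-12 → extends → [-32, -30, -12]
-10 → extends → [-32, -30, -12, -10]
-19 → replaces -12 → [-32, -30, -19, -10]
-30 → already a tail → [-32, -30, -19, -10]
-31 → replaces -30 → [-32, -31, -19, -10]
-32 → already a tail → [-32, -31, -19, -10]
-6 → extends → [-32, -31, -19, -10, -6]
-29 → replaces -19 → [-32, -31, -29, -10, -6]
-6 → already a tail → [-32, -31, -29, -10, -6]
-27 → replaces -10 → [-32, -31, -29, -27, -6]
Five tails, so the longest strictly decreasing subsequence of the original has length 5.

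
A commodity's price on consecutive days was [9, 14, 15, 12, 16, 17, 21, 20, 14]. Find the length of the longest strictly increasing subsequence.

Let dp[i] be the length of the longest such subsequence ending at index i:
i:      1  2  3  4  5  6  7  8  9
a[i]:   9 14 15 12 16 17 21 20 14
dp:     1  2  3  2  4  5  6  6  3
Maximum dp value is 6.

6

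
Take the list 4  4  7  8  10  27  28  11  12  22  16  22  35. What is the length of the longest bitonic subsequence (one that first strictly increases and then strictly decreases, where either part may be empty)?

9

inc[i] = longest strictly increasing subsequence ending at i; dec[i] = longest strictly decreasing subsequence starting at i:
i:      1  2  3  4  5  6  7  8  9 10 11 12 13
a[i]:   4  4  7  8 10 27 28 11 12 22 16 22 35
inc:    1  1  2  3  4  5  6  5  6  7  7  8  9
dec:    1  1  1  1  1  3  3  1  1  2  1  1  1
Best peak at i=13 (value 35): inc=9, dec=1, length 9+1−1 = 9.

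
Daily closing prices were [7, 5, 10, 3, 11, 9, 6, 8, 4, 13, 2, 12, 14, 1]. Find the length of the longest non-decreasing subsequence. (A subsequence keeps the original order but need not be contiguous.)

Let dp[i] be the length of the longest such subsequence ending at index i:
i:      1  2  3  4  5  6  7  8  9 10 11 12 13 14
a[i]:   7  5 10  3 11  9  6  8  4 13  2 12 14  1
dp:     1  1  2  1  3  2  2  3  2  4  1  4  5  1
Maximum dp value is 5.

5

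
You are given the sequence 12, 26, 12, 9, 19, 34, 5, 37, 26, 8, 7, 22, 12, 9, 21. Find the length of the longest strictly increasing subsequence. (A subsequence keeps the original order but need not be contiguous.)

Track the smallest tail for each achievable length (strict):
12 → extends → [12]
26 → extends → [12, 26]
12 → already a tail → [12, 26]
9 → replaces 12 → [9, 26]
19 → replaces 26 → [9, 19]
34 → extends → [9, 19, 34]
5 → replaces 9 → [5, 19, 34]
37 → extends → [5, 19, 34, 37]
26 → replaces 34 → [5, 19, 26, 37]
8 → replaces 19 → [5, 8, 26, 37]
7 → replaces 8 → [5, 7, 26, 37]
22 → replaces 26 → [5, 7, 22, 37]
12 → replaces 22 → [5, 7, 12, 37]
9 → replaces 12 → [5, 7, 9, 37]
21 → replaces 37 → [5, 7, 9, 21]
Four tails, so the longest strictly increasing subsequence has length 4 (e.g. 12, 26, 34, 37).

4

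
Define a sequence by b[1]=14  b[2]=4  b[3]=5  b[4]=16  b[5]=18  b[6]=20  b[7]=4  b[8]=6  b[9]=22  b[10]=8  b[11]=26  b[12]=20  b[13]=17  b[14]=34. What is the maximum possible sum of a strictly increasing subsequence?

150

Let S[i] be the best sum of a strictly increasing subsequence ending at i:
i:       1   2   3   4   5   6   7   8   9  10  11  12  13  14
b[i]:   14   4   5  16  18  20   4   6  22   8  26  20  17  34
S:      14   4   9  30  48  68   4  15  90  23 116  68  47 150
Maximum is 150 (e.g. 14 + 16 + 18 + 20 + 22 + 26 + 34).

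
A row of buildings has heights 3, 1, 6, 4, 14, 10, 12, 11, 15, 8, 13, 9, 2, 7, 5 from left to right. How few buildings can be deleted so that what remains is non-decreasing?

10

Fewest deletions = n − (longest non-decreasing subsequence).
Patience tails:
3 → extends → [3]
1 → replaces 3 → [1]
6 → extends → [1, 6]
4 → replaces 6 → [1, 4]
14 → extends → [1, 4, 14]
10 → replaces 14 → [1, 4, 10]
12 → extends → [1, 4, 10, 12]
11 → replaces 12 → [1, 4, 10, 11]
15 → extends → [1, 4, 10, 11, 15]
8 → replaces 10 → [1, 4, 8, 11, 15]
13 → replaces 15 → [1, 4, 8, 11, 13]
9 → replaces 11 → [1, 4, 8, 9, 13]
2 → replaces 4 → [1, 2, 8, 9, 13]
7 → replaces 8 → [1, 2, 7, 9, 13]
5 → replaces 7 → [1, 2, 5, 9, 13]
Longest non-decreasing subsequence has length 5, so deletions = 15 − 5 = 10.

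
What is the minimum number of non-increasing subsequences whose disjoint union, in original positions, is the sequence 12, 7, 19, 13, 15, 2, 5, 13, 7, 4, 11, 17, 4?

Place each on the leftmost legal pile:
12 → new pile 1 (tops now [12])
7 → pile 1 (tops now [7])
19 → new pile 2 (tops now [7, 19])
13 → pile 2 (tops now [7, 13])
15 → new pile 3 (tops now [7, 13, 15])
2 → pile 1 (tops now [2, 13, 15])
5 → pile 2 (tops now [2, 5, 15])
13 → pile 3 (tops now [2, 5, 13])
7 → pile 3 (tops now [2, 5, 7])
4 → pile 2 (tops now [2, 4, 7])
11 → new pile 4 (tops now [2, 4, 7, 11])
17 → new pile 5 (tops now [2, 4, 7, 11, 17])
4 → pile 2 (tops now [2, 4, 7, 11, 17])
Five piles.

5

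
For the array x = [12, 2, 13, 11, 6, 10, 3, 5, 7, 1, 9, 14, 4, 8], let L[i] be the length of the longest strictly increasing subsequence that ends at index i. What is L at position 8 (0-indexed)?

4

dp[i] = 1 + max{dp[j] : j<i, x[j]<x[i]} (or 1 if no such j):
i:      0  1  2  3  4  5  6  7  8  9 10 11 12 13
x[i]:  12  2 13 11  6 10  3  5  7  1  9 14  4  8
dp:     1  1  2  2  2  3  2  3  4  1  5  6  3  5
At index 8 the value is 4.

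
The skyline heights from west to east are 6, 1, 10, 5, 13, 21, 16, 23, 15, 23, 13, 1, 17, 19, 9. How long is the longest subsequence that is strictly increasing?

6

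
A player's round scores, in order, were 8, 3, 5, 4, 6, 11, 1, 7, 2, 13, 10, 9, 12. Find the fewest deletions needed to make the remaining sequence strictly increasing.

7

Fewest deletions = n − (longest strictly increasing subsequence).
i:      1  2  3  4  5  6  7  8  9 10 11 12 13
a[i]:   8  3  5  4  6 11  1  7  2 13 10  9 12
dp:     1  1  2  2  3  4  1  4  2  5  5  5  6
max dp = 6, so deletions = 13 − 6 = 7.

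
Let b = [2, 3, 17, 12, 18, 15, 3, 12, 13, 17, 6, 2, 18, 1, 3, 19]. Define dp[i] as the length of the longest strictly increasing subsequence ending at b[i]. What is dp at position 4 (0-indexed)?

4

dp[i] = 1 + max{dp[j] : j<i, b[j]<b[i]} (or 1 if no such j):
i:      0  1  2  3  4  5  6  7  8  9 10 11 12 13 14 15
b[i]:   2  3 17 12 18 15  3 12 13 17  6  2 18  1  3 19
dp:     1  2  3  3  4  4  2  3  4  5  3  1  6  1  2  7
At index 4 the value is 4.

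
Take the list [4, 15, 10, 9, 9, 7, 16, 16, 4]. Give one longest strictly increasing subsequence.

4, 15, 16

Patience tails give the LIS length; then backtrack through the dp parents:
4 → extends → [4]
15 → extends → [4, 15]
10 → replaces 15 → [4, 10]
9 → replaces 10 → [4, 9]
9 → already a tail → [4, 9]
7 → replaces 9 → [4, 7]
16 → extends → [4, 7, 16]
16 → already a tail → [4, 7, 16]
4 → already a tail → [4, 7, 16]
Length 3; one witness is 4, 15, 16.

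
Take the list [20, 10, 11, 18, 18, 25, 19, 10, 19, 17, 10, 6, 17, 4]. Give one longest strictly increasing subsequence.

Patience tails give the LIS length; then backtrack through the dp parents:
20 → extends → [20]
10 → replaces 20 → [10]
11 → extends → [10, 11]
18 → extends → [10, 11, 18]
18 → already a tail → [10, 11, 18]
25 → extends → [10, 11, 18, 25]
19 → replaces 25 → [10, 11, 18, 19]
10 → already a tail → [10, 11, 18, 19]
19 → already a tail → [10, 11, 18, 19]
17 → replaces 18 → [10, 11, 17, 19]
10 → already a tail → [10, 11, 17, 19]
6 → replaces 10 → [6, 11, 17, 19]
17 → already a tail → [6, 11, 17, 19]
4 → replaces 6 → [4, 11, 17, 19]
Length 4; one witness is 10, 11, 18, 25.

10, 11, 18, 25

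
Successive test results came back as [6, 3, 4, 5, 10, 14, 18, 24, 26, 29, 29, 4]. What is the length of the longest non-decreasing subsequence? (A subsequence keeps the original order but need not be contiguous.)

Track the smallest tail for each achievable length (allowing ties):
6 → extends → [6]
3 → replaces 6 → [3]
4 → extends → [3, 4]
5 → extends → [3, 4, 5]
10 → extends → [3, 4, 5, 10]
14 → extends → [3, 4, 5, 10, 14]
18 → extends → [3, 4, 5, 10, 14, 18]
24 → extends → [3, 4, 5, 10, 14, 18, 24]
26 → extends → [3, 4, 5, 10, 14, 18, 24, 26]
29 → extends → [3, 4, 5, 10, 14, 18, 24, 26, 29]
29 → extends → [3, 4, 5, 10, 14, 18, 24, 26, 29, 29]
4 → replaces 5 → [3, 4, 4, 10, 14, 18, 24, 26, 29, 29]
Ten tails, so the longest non-decreasing subsequence has length 10 (e.g. 3, 4, 5, 10, 14, 18, 24, 26, 29, 29).

10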